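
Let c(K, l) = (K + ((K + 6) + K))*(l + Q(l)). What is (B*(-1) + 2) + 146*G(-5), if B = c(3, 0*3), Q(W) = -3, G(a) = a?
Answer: -683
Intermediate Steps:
c(K, l) = (-3 + l)*(6 + 3*K) (c(K, l) = (K + ((K + 6) + K))*(l - 3) = (K + ((6 + K) + K))*(-3 + l) = (K + (6 + 2*K))*(-3 + l) = (6 + 3*K)*(-3 + l) = (-3 + l)*(6 + 3*K))
B = -45 (B = -18 - 9*3 + 6*(0*3) + 3*3*(0*3) = -18 - 27 + 6*0 + 3*3*0 = -18 - 27 + 0 + 0 = -45)
(B*(-1) + 2) + 146*G(-5) = (-45*(-1) + 2) + 146*(-5) = (45 + 2) - 730 = 47 - 730 = -683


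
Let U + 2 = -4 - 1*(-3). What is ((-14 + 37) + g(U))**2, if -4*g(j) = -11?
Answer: 10609/16 ≈ 663.06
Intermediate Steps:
U = -3 (U = -2 + (-4 - 1*(-3)) = -2 + (-4 + 3) = -2 - 1 = -3)
g(j) = 11/4 (g(j) = -1/4*(-11) = 11/4)
((-14 + 37) + g(U))**2 = ((-14 + 37) + 11/4)**2 = (23 + 11/4)**2 = (103/4)**2 = 10609/16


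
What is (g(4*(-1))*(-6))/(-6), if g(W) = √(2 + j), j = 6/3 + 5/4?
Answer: √21/2 ≈ 2.2913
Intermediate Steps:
j = 13/4 (j = 6*(⅓) + 5*(¼) = 2 + 5/4 = 13/4 ≈ 3.2500)
g(W) = √21/2 (g(W) = √(2 + 13/4) = √(21/4) = √21/2)
(g(4*(-1))*(-6))/(-6) = ((√21/2)*(-6))/(-6) = -3*√21*(-⅙) = √21/2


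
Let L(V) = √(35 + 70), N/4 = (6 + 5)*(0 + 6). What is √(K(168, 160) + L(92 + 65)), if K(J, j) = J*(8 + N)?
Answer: √(45696 + √105) ≈ 213.79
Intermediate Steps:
N = 264 (N = 4*((6 + 5)*(0 + 6)) = 4*(11*6) = 4*66 = 264)
K(J, j) = 272*J (K(J, j) = J*(8 + 264) = J*272 = 272*J)
L(V) = √105
√(K(168, 160) + L(92 + 65)) = √(272*168 + √105) = √(45696 + √105)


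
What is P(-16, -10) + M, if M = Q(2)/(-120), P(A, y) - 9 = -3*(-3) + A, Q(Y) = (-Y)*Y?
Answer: 61/30 ≈ 2.0333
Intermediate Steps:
Q(Y) = -Y²
P(A, y) = 18 + A (P(A, y) = 9 + (-3*(-3) + A) = 9 + (9 + A) = 18 + A)
M = 1/30 (M = -1*2²/(-120) = -1*4*(-1/120) = -4*(-1/120) = 1/30 ≈ 0.033333)
P(-16, -10) + M = (18 - 16) + 1/30 = 2 + 1/30 = 61/30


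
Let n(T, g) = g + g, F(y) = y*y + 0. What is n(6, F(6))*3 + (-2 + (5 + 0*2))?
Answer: 219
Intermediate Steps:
F(y) = y² (F(y) = y² + 0 = y²)
n(T, g) = 2*g
n(6, F(6))*3 + (-2 + (5 + 0*2)) = (2*6²)*3 + (-2 + (5 + 0*2)) = (2*36)*3 + (-2 + (5 + 0)) = 72*3 + (-2 + 5) = 216 + 3 = 219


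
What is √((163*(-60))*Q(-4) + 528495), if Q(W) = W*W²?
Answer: √1154415 ≈ 1074.4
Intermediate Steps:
Q(W) = W³
√((163*(-60))*Q(-4) + 528495) = √((163*(-60))*(-4)³ + 528495) = √(-9780*(-64) + 528495) = √(625920 + 528495) = √1154415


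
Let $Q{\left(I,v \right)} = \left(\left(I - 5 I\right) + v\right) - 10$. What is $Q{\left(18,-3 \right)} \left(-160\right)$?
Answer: $13600$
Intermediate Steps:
$Q{\left(I,v \right)} = -10 + v - 4 I$ ($Q{\left(I,v \right)} = \left(- 4 I + v\right) - 10 = \left(v - 4 I\right) - 10 = -10 + v - 4 I$)
$Q{\left(18,-3 \right)} \left(-160\right) = \left(-10 - 3 - 72\right) \left(-160\right) = \left(-85\right) \left(-160\right) = 13600$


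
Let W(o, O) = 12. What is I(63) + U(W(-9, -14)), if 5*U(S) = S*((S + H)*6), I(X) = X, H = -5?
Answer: 819/5 ≈ 163.80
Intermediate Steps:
U(S) = S*(-30 + 6*S)/5 (U(S) = (S*((S - 5)*6))/5 = (S*((-5 + S)*6))/5 = (S*(-30 + 6*S))/5 = S*(-30 + 6*S)/5)
I(63) + U(W(-9, -14)) = 63 + (6/5)*12*(-5 + 12) = 63 + (6/5)*12*7 = 63 + 504/5 = 819/5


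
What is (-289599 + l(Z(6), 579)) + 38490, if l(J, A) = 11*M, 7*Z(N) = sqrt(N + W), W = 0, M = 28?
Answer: -250801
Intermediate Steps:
Z(N) = sqrt(N)/7 (Z(N) = sqrt(N + 0)/7 = sqrt(N)/7)
l(J, A) = 308 (l(J, A) = 11*28 = 308)
(-289599 + l(Z(6), 579)) + 38490 = (-289599 + 308) + 38490 = -289291 + 38490 = -250801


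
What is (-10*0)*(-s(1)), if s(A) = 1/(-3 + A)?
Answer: 0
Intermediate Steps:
(-10*0)*(-s(1)) = (-10*0)*(-1/(-3 + 1)) = 0*(-1/(-2)) = 0*(-1*(-½)) = 0*(½) = 0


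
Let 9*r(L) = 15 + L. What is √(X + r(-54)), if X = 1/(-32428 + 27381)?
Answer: I*√20274726/2163 ≈ 2.0817*I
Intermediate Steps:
r(L) = 5/3 + L/9 (r(L) = (15 + L)/9 = 5/3 + L/9)
X = -1/5047 (X = 1/(-5047) = -1/5047 ≈ -0.00019814)
√(X + r(-54)) = √(-1/5047 + (5/3 + (⅑)*(-54))) = √(-1/5047 + (5/3 - 6)) = √(-1/5047 - 13/3) = √(-65614/15141) = I*√20274726/2163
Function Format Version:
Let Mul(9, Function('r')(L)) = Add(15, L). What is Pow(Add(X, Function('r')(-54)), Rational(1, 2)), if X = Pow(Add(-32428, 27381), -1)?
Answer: Mul(Rational(1, 2163), I, Pow(20274726, Rational(1, 2))) ≈ Mul(2.0817, I)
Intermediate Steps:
Function('r')(L) = Add(Rational(5, 3), Mul(Rational(1, 9), L)) (Function('r')(L) = Mul(Rational(1, 9), Add(15, L)) = Add(Rational(5, 3), Mul(Rational(1, 9), L)))
X = Rational(-1, 5047) (X = Pow(-5047, -1) = Rational(-1, 5047) ≈ -0.00019814)
Pow(Add(X, Function('r')(-54)), Rational(1, 2)) = Pow(Add(Rational(-1, 5047), Add(Rational(5, 3), Mul(Rational(1, 9), -54))), Rational(1, 2)) = Pow(Add(Rational(-1, 5047), Add(Rational(5, 3), -6)), Rational(1, 2)) = Pow(Add(Rational(-1, 5047), Rational(-13, 3)), Rational(1, 2)) = Pow(Rational(-65614, 15141), Rational(1, 2)) = Mul(Rational(1, 2163), I, Pow(20274726, Rational(1, 2)))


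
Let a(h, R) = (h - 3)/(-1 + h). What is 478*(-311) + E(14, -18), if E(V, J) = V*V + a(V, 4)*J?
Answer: -1930204/13 ≈ -1.4848e+5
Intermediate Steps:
a(h, R) = (-3 + h)/(-1 + h)
E(V, J) = V**2 + J*(-3 + V)/(-1 + V) (E(V, J) = V*V + ((-3 + V)/(-1 + V))*J = V**2 + J*(-3 + V)/(-1 + V))
478*(-311) + E(14, -18) = 478*(-311) + (-18*(-3 + 14) + 14**2*(-1 + 14))/(-1 + 14) = -148658 + (-18*11 + 196*13)/13 = -148658 + (-198 + 2548)/13 = -148658 + (1/13)*2350 = -148658 + 2350/13 = -1930204/13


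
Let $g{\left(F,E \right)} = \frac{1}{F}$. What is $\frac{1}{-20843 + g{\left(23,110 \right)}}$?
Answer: $- \frac{23}{479388} \approx -4.7978 \cdot 10^{-5}$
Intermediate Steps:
$\frac{1}{-20843 + g{\left(23,110 \right)}} = \frac{1}{-20843 + \frac{1}{23}} = \frac{1}{- \frac{479388}{23}} = - \frac{23}{479388}$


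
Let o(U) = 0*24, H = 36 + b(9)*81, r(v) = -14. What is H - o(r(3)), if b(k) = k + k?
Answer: 1494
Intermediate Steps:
b(k) = 2*k
H = 1494 (H = 36 + (2*9)*81 = 36 + 18*81 = 36 + 1458 = 1494)
o(U) = 0
H - o(r(3)) = 1494 - 1*0 = 1494 + 0 = 1494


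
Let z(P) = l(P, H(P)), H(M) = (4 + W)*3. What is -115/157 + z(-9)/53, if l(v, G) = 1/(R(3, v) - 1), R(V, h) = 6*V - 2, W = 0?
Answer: -91268/124815 ≈ -0.73123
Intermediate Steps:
R(V, h) = -2 + 6*V
H(M) = 12 (H(M) = (4 + 0)*3 = 4*3 = 12)
l(v, G) = 1/15 (l(v, G) = 1/((-2 + 6*3) - 1) = 1/((-2 + 18) - 1) = 1/(16 - 1) = 1/15)
z(P) = 1/15
-115/157 + z(-9)/53 = -115/157 + (1/15)/53 = -115*1/157 + (1/15)*(1/53) = -115/157 + 1/795 = -91268/124815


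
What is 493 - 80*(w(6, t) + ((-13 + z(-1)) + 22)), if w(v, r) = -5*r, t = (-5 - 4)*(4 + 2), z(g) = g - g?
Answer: -21827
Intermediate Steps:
z(g) = 0
t = -54 (t = -9*6 = -54)
493 - 80*(w(6, t) + ((-13 + z(-1)) + 22)) = 493 - 80*(-5*(-54) + ((-13 + 0) + 22)) = 493 - 80*(270 + (-13 + 22)) = 493 - 80*(270 + 9) = 493 - 80*279 = 493 - 22320 = -21827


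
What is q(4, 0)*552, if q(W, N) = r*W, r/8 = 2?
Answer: 35328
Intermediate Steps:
r = 16 (r = 8*2 = 16)
q(W, N) = 16*W
q(4, 0)*552 = (16*4)*552 = 64*552 = 35328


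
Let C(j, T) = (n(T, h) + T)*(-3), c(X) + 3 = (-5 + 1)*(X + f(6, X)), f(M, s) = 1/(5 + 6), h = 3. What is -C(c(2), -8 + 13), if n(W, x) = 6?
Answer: 33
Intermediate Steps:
f(M, s) = 1/11
c(X) = -37/11 - 4*X (c(X) = -3 + (-5 + 1)*(X + 1/11) = -3 - 4*(1/11 + X) = -3 + (-4/11 - 4*X) = -37/11 - 4*X)
C(j, T) = -18 - 3*T (C(j, T) = (6 + T)*(-3) = -18 - 3*T)
-C(c(2), -8 + 13) = -(-18 - 3*(-8 + 13)) = -(-18 - 3*5) = -(-18 - 15) = -1*(-33) = 33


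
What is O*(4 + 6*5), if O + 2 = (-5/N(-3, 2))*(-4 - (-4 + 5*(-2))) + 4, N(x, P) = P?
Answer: -782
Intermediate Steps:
O = -23 (O = -2 + ((-5/2)*(-4 - (-4 + 5*(-2))) + 4) = -2 + ((-5*1/2)*(-4 - (-4 - 10)) + 4) = -2 + (-5*(-4 - 1*(-14))/2 + 4) = -2 + (-5*(-4 + 14)/2 + 4) = -2 + (-5/2*10 + 4) = -2 + (-25 + 4) = -2 - 21 = -23)
O*(4 + 6*5) = -23*(4 + 6*5) = -23*(4 + 30) = -23*34 = -782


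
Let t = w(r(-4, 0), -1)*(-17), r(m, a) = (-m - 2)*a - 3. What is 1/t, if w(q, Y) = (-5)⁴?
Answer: -1/10625 ≈ -9.4118e-5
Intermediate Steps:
r(m, a) = -3 + a*(-2 - m) (r(m, a) = (-2 - m)*a - 3 = a*(-2 - m) - 3 = -3 + a*(-2 - m))
w(q, Y) = 625
t = -10625 (t = 625*(-17) = -10625)
1/t = 1/(-10625) = -1/10625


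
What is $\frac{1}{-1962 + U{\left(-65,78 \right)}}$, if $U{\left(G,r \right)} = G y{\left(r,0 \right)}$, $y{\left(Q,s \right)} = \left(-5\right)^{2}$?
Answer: $- \frac{1}{3587} \approx -0.00027878$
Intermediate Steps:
$y{\left(Q,s \right)} = 25$
$U{\left(G,r \right)} = 25 G$ ($U{\left(G,r \right)} = G 25 = 25 G$)
$\frac{1}{-1962 + U{\left(-65,78 \right)}} = \frac{1}{-1962 + 25 \left(-65\right)} = \frac{1}{-1962 - 1625} = \frac{1}{-3587} = - \frac{1}{3587}$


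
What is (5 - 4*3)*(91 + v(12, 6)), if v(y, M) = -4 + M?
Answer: -651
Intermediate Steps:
(5 - 4*3)*(91 + v(12, 6)) = (5 - 4*3)*(91 + (-4 + 6)) = (5 - 12)*(91 + 2) = -7*93 = -651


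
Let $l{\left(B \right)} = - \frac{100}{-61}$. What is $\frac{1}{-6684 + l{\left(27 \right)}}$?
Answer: $- \frac{61}{407624} \approx -0.00014965$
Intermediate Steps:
$l{\left(B \right)} = \frac{100}{61}$ ($l{\left(B \right)} = \left(-100\right) \left(- \frac{1}{61}\right) = \frac{100}{61}$)
$\frac{1}{-6684 + l{\left(27 \right)}} = \frac{1}{-6684 + \frac{100}{61}} = \frac{1}{- \frac{407624}{61}} = - \frac{61}{407624}$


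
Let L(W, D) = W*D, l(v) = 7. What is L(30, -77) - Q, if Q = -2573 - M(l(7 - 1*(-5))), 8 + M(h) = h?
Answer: 262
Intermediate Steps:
M(h) = -8 + h
L(W, D) = D*W
Q = -2572 (Q = -2573 - (-8 + 7) = -2573 - 1*(-1) = -2573 + 1 = -2572)
L(30, -77) - Q = -77*30 - 1*(-2572) = -2310 + 2572 = 262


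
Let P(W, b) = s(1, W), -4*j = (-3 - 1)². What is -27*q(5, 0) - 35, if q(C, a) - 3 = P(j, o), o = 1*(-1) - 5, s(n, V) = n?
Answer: -143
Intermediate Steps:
j = -4 (j = -(-3 - 1)²/4 = -¼*(-4)² = -¼*16 = -4)
o = -6 (o = -1 - 5 = -6)
P(W, b) = 1
q(C, a) = 4 (q(C, a) = 3 + 1 = 4)
-27*q(5, 0) - 35 = -27*4 - 35 = -108 - 35 = -143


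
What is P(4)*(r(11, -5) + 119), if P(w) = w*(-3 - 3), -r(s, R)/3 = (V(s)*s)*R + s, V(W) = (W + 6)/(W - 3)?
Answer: -10479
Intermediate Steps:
V(W) = (6 + W)/(-3 + W)
r(s, R) = -3*s - 3*R*s*(6 + s)/(-3 + s) (r(s, R) = -3*((((6 + s)/(-3 + s))*s)*R + s) = -3*((s*(6 + s)/(-3 + s))*R + s) = -3*(R*s*(6 + s)/(-3 + s) + s) = -3*(s + R*s*(6 + s)/(-3 + s)) = -3*s - 3*R*s*(6 + s)/(-3 + s))
P(w) = -6*w (P(w) = w*(-6) = -6*w)
P(4)*(r(11, -5) + 119) = (-6*4)*(-3*11*(-3 + 11 - 5*(6 + 11))/(-3 + 11) + 119) = -24*(-3*11*(-3 + 11 - 5*17)/8 + 119) = -24*(-3*11*⅛*(-3 + 11 - 85) + 119) = -24*(-3*11*⅛*(-77) + 119) = -24*(2541/8 + 119) = -24*3493/8 = -10479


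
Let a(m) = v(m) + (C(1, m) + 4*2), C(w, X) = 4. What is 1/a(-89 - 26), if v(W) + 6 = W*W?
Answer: 1/13231 ≈ 7.5580e-5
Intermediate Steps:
v(W) = -6 + W**2 (v(W) = -6 + W*W = -6 + W**2)
a(m) = 6 + m**2 (a(m) = (-6 + m**2) + (4 + 4*2) = (-6 + m**2) + (4 + 8) = (-6 + m**2) + 12 = 6 + m**2)
1/a(-89 - 26) = 1/(6 + (-89 - 26)**2) = 1/(6 + (-115)**2) = 1/(6 + 13225) = 1/13231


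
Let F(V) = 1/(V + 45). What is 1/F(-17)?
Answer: 28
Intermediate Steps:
F(V) = 1/(45 + V)
1/F(-17) = 1/(1/(45 - 17)) = 1/(1/28) = 28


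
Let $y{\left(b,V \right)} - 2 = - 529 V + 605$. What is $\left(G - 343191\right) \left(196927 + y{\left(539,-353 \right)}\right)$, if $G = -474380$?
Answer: $-314168825741$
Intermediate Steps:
$y{\left(b,V \right)} = 607 - 529 V$ ($y{\left(b,V \right)} = 2 - \left(-605 + 529 V\right) = 607 - 529 V$)
$\left(G - 343191\right) \left(196927 + y{\left(539,-353 \right)}\right) = \left(-474380 - 343191\right) \left(196927 + \left(607 - -186737\right)\right) = - 817571 \left(196927 + \left(607 + 186737\right)\right) = - 817571 \left(196927 + 187344\right) = \left(-817571\right) 384271 = -314168825741$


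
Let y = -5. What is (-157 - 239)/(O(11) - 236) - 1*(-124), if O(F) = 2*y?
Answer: 5150/41 ≈ 125.61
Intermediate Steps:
O(F) = -10 (O(F) = 2*(-5) = -10)
(-157 - 239)/(O(11) - 236) - 1*(-124) = (-157 - 239)/(-10 - 236) - 1*(-124) = -396/(-246) + 124 = -396*(-1/246) + 124 = 66/41 + 124 = 5150/41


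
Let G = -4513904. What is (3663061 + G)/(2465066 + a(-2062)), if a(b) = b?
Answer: -850843/2463004 ≈ -0.34545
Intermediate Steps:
(3663061 + G)/(2465066 + a(-2062)) = (3663061 - 4513904)/(2465066 - 2062) = -850843/2463004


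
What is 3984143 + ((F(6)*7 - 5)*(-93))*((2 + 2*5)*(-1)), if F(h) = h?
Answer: 4025435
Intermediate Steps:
3984143 + ((F(6)*7 - 5)*(-93))*((2 + 2*5)*(-1)) = 3984143 + ((6*7 - 5)*(-93))*((2 + 2*5)*(-1)) = 3984143 + ((42 - 5)*(-93))*((2 + 10)*(-1)) = 3984143 + (37*(-93))*(12*(-1)) = 3984143 - 3441*(-12) = 3984143 + 41292 = 4025435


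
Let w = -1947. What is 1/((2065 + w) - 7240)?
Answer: -1/7122 ≈ -0.00014041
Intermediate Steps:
1/((2065 + w) - 7240) = 1/((2065 - 1947) - 7240) = 1/(118 - 7240) = 1/(-7122) = -1/7122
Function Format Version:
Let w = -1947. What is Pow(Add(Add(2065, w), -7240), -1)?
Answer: Rational(-1, 7122) ≈ -0.00014041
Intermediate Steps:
Pow(Add(Add(2065, w), -7240), -1) = Pow(Add(Add(2065, -1947), -7240), -1) = Pow(Add(118, -7240), -1) = Pow(-7122, -1) = Rational(-1, 7122)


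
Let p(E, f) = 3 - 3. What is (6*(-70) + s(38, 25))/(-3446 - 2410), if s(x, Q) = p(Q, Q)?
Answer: 35/488 ≈ 0.071721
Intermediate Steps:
p(E, f) = 0
s(x, Q) = 0
(6*(-70) + s(38, 25))/(-3446 - 2410) = (6*(-70) + 0)/(-3446 - 2410) = (-420 + 0)/(-5856) = -420*(-1/5856) = 35/488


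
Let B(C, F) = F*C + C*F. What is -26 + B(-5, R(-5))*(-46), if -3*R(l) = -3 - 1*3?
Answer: 894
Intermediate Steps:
R(l) = 2 (R(l) = -(-3 - 1*3)/3 = -(-3 - 3)/3 = -⅓*(-6) = 2)
B(C, F) = 2*C*F (B(C, F) = C*F + C*F = 2*C*F)
-26 + B(-5, R(-5))*(-46) = -26 + (2*(-5)*2)*(-46) = -26 - 20*(-46) = -26 + 920 = 894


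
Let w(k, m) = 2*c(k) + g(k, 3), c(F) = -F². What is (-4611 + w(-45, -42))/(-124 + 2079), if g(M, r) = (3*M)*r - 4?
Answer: -1814/391 ≈ -4.6394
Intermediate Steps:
g(M, r) = -4 + 3*M*r (g(M, r) = 3*M*r - 4 = -4 + 3*M*r)
w(k, m) = -4 - 2*k² + 9*k (w(k, m) = 2*(-k²) + (-4 + 3*k*3) = -2*k² + (-4 + 9*k) = -4 - 2*k² + 9*k)
(-4611 + w(-45, -42))/(-124 + 2079) = (-4611 + (-4 - 2*(-45)² + 9*(-45)))/(-124 + 2079) = (-4611 + (-4 - 2*2025 - 405))/1955 = (-4611 + (-4 - 4050 - 405))*(1/1955) = (-4611 - 4459)*(1/1955) = -9070*1/1955 = -1814/391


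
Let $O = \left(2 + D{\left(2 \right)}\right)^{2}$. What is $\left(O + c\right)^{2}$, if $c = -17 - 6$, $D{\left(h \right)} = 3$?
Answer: $4$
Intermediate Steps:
$c = -23$ ($c = -17 - 6 = -23$)
$O = 25$ ($O = \left(2 + 3\right)^{2} = 5^{2} = 25$)
$\left(O + c\right)^{2} = \left(25 - 23\right)^{2} = 2^{2} = 4$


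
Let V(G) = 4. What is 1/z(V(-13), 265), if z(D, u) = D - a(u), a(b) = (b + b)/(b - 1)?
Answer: 132/263 ≈ 0.50190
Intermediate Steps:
a(b) = 2*b/(-1 + b) (a(b) = (2*b)/(-1 + b) = 2*b/(-1 + b))
z(D, u) = D - 2*u/(-1 + u)
1/z(V(-13), 265) = 1/((-2*265 + 4*(-1 + 265))/(-1 + 265)) = 1/((-530 + 4*264)/264) = 1/((-530 + 1056)/264) = 1/((1/264)*526) = 1/(263/132) = 132/263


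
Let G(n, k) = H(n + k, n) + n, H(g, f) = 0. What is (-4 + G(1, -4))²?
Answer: 9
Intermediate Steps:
G(n, k) = n (G(n, k) = 0 + n = n)
(-4 + G(1, -4))² = (-4 + 1)² = (-3)² = 9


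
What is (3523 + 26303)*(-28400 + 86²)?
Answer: -626465304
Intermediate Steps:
(3523 + 26303)*(-28400 + 86²) = 29826*(-28400 + 7396) = 29826*(-21004) = -626465304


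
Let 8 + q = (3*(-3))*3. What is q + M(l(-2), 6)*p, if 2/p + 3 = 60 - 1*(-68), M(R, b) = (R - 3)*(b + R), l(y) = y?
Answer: -883/25 ≈ -35.320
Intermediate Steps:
M(R, b) = (-3 + R)*(R + b)
p = 2/125 (p = 2/(-3 + (60 - 1*(-68))) = 2/(-3 + (60 + 68)) = 2/(-3 + 128) = 2/125 ≈ 0.016000)
q = -35 (q = -8 + (3*(-3))*3 = -8 - 9*3 = -8 - 27 = -35)
q + M(l(-2), 6)*p = -35 + ((-2)² - 3*(-2) - 3*6 - 2*6)*(2/125) = -35 + (4 + 6 - 18 - 12)*(2/125) = -35 - 20*2/125 = -35 - 8/25 = -883/25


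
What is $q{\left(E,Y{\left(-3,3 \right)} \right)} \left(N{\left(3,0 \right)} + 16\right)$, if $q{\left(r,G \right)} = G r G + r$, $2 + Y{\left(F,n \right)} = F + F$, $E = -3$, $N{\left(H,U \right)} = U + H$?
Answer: $-3705$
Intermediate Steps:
$N{\left(H,U \right)} = H + U$
$Y{\left(F,n \right)} = -2 + 2 F$ ($Y{\left(F,n \right)} = -2 + \left(F + F\right) = -2 + 2 F$)
$q{\left(r,G \right)} = r + r G^{2}$ ($q{\left(r,G \right)} = r G^{2} + r = r + r G^{2}$)
$q{\left(E,Y{\left(-3,3 \right)} \right)} \left(N{\left(3,0 \right)} + 16\right) = - 3 \left(1 + \left(-2 + 2 \left(-3\right)\right)^{2}\right) \left(\left(3 + 0\right) + 16\right) = - 3 \left(1 + \left(-2 - 6\right)^{2}\right) \left(3 + 16\right) = - 3 \left(1 + \left(-8\right)^{2}\right) 19 = - 3 \left(1 + 64\right) 19 = \left(-3\right) 65 \cdot 19 = \left(-195\right) 19 = -3705$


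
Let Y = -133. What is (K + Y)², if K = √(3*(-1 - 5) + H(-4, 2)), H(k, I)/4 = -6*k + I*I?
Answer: (133 - √94)² ≈ 15204.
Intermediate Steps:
H(k, I) = -24*k + 4*I² (H(k, I) = 4*(-6*k + I*I) = 4*(-6*k + I²) = 4*(I² - 6*k) = -24*k + 4*I²)
K = √94 (K = √(3*(-1 - 5) + (-24*(-4) + 4*2²)) = √(3*(-6) + (96 + 4*4)) = √(-18 + (96 + 16)) = √(-18 + 112) = √94 ≈ 9.6954)
(K + Y)² = (√94 - 133)² = (-133 + √94)²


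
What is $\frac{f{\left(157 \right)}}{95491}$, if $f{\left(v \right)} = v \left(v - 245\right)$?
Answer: $- \frac{1256}{8681} \approx -0.14468$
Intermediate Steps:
$f{\left(v \right)} = v \left(-245 + v\right)$
$\frac{f{\left(157 \right)}}{95491} = \frac{157 \left(-245 + 157\right)}{95491} = 157 \left(-88\right) \frac{1}{95491} = \left(-13816\right) \frac{1}{95491} = - \frac{1256}{8681}$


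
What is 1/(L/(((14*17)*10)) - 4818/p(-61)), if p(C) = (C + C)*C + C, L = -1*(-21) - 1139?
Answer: -798490/896309 ≈ -0.89086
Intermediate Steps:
L = -1118 (L = 21 - 1139 = -1118)
p(C) = C + 2*C² (p(C) = (2*C)*C + C = 2*C² + C = C + 2*C²)
1/(L/(((14*17)*10)) - 4818/p(-61)) = 1/(-1118/((14*17)*10) - 4818*(-1/(61*(1 + 2*(-61))))) = 1/(-1118/(238*10) - 4818*(-1/(61*(1 - 122)))) = 1/(-1118/2380 - 4818/((-61*(-121)))) = 1/(-1118*1/2380 - 4818/7381) = 1/(-559/1190 - 4818*1/7381) = 1/(-559/1190 - 438/671) = 1/(-896309/798490) = -798490/896309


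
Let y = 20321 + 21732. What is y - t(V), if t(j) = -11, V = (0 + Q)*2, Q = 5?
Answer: 42064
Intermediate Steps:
V = 10 (V = (0 + 5)*2 = 5*2 = 10)
y = 42053
y - t(V) = 42053 - 1*(-11) = 42053 + 11 = 42064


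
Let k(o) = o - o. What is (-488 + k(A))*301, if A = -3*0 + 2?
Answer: -146888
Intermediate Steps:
A = 2 (A = 0 + 2 = 2)
k(o) = 0
(-488 + k(A))*301 = (-488 + 0)*301 = -488*301 = -146888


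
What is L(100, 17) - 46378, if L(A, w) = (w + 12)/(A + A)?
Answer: -9275571/200 ≈ -46378.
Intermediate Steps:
L(A, w) = (12 + w)/(2*A) (L(A, w) = (12 + w)/((2*A)) = (12 + w)*(1/(2*A)) = (12 + w)/(2*A))
L(100, 17) - 46378 = (½)*(12 + 17)/100 - 46378 = (½)*(1/100)*29 - 46378 = 29/200 - 46378 = -9275571/200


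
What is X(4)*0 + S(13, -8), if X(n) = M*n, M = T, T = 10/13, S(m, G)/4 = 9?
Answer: 36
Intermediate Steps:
S(m, G) = 36 (S(m, G) = 4*9 = 36)
T = 10/13 (T = 10*(1/13) = 10/13 ≈ 0.76923)
M = 10/13 ≈ 0.76923
X(n) = 10*n/13
X(4)*0 + S(13, -8) = ((10/13)*4)*0 + 36 = (40/13)*0 + 36 = 0 + 36 = 36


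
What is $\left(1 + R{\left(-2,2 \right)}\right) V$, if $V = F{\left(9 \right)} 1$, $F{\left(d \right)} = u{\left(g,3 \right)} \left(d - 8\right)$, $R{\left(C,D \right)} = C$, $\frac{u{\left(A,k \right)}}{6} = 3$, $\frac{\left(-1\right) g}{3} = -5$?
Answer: $-18$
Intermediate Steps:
$g = 15$ ($g = \left(-3\right) \left(-5\right) = 15$)
$u{\left(A,k \right)} = 18$ ($u{\left(A,k \right)} = 6 \cdot 3 = 18$)
$F{\left(d \right)} = -144 + 18 d$ ($F{\left(d \right)} = 18 \left(d - 8\right) = 18 \left(-8 + d\right) = -144 + 18 d$)
$V = 18$ ($V = \left(-144 + 18 \cdot 9\right) 1 = \left(-144 + 162\right) 1 = 18 \cdot 1 = 18$)
$\left(1 + R{\left(-2,2 \right)}\right) V = \left(1 - 2\right) 18 = \left(-1\right) 18 = -18$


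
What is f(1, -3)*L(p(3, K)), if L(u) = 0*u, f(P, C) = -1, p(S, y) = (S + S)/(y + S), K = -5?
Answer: 0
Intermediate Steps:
p(S, y) = 2*S/(S + y) (p(S, y) = (2*S)/(S + y) = 2*S/(S + y))
L(u) = 0
f(1, -3)*L(p(3, K)) = -1*0 = 0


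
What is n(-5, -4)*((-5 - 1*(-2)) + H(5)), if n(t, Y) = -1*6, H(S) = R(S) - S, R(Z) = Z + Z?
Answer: -12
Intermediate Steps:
R(Z) = 2*Z
H(S) = S (H(S) = 2*S - S = S)
n(t, Y) = -6
n(-5, -4)*((-5 - 1*(-2)) + H(5)) = -6*((-5 - 1*(-2)) + 5) = -6*((-5 + 2) + 5) = -6*(-3 + 5) = -6*2 = -12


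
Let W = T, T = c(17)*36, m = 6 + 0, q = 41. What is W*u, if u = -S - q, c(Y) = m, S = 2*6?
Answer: -11448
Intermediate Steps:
S = 12
m = 6
c(Y) = 6
T = 216 (T = 6*36 = 216)
W = 216
u = -53 (u = -1*12 - 1*41 = -12 - 41 = -53)
W*u = 216*(-53) = -11448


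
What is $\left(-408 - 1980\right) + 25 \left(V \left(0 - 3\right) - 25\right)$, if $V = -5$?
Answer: $-2638$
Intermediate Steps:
$\left(-408 - 1980\right) + 25 \left(V \left(0 - 3\right) - 25\right) = \left(-408 - 1980\right) + 25 \left(- 5 \left(0 - 3\right) - 25\right) = -2388 + 25 \left(\left(-5\right) \left(-3\right) - 25\right) = -2388 + 25 \left(15 - 25\right) = -2388 + 25 \left(-10\right) = -2388 - 250 = -2638$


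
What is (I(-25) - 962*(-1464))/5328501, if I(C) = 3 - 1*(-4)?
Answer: 1408375/5328501 ≈ 0.26431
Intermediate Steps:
I(C) = 7 (I(C) = 3 + 4 = 7)
(I(-25) - 962*(-1464))/5328501 = (7 - 962*(-1464))/5328501 = (7 + 1408368)*(1/5328501) = 1408375*(1/5328501) = 1408375/5328501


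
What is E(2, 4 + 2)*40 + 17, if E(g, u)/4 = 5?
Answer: 817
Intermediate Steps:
E(g, u) = 20 (E(g, u) = 4*5 = 20)
E(2, 4 + 2)*40 + 17 = 20*40 + 17 = 800 + 17 = 817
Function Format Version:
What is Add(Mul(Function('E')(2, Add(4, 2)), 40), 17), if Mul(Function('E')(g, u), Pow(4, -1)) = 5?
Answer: 817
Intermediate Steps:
Function('E')(g, u) = 20 (Function('E')(g, u) = Mul(4, 5) = 20)
Add(Mul(Function('E')(2, Add(4, 2)), 40), 17) = Add(Mul(20, 40), 17) = Add(800, 17) = 817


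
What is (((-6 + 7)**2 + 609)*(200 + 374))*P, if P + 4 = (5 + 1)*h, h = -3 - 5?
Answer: -18207280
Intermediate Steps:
h = -8
P = -52 (P = -4 + (5 + 1)*(-8) = -4 + 6*(-8) = -4 - 48 = -52)
(((-6 + 7)**2 + 609)*(200 + 374))*P = (((-6 + 7)**2 + 609)*(200 + 374))*(-52) = ((1**2 + 609)*574)*(-52) = ((1 + 609)*574)*(-52) = (610*574)*(-52) = 350140*(-52) = -18207280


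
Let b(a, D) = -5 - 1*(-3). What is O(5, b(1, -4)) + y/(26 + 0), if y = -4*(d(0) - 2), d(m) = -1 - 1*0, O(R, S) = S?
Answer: -20/13 ≈ -1.5385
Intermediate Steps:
b(a, D) = -2 (b(a, D) = -5 + 3 = -2)
d(m) = -1 (d(m) = -1 + 0 = -1)
y = 12 (y = -4*(-1 - 2) = -4*(-3) = 12)
O(5, b(1, -4)) + y/(26 + 0) = -2 + 12/(26 + 0) = -2 + 12/26 = -2 + 12*(1/26) = -2 + 6/13 = -20/13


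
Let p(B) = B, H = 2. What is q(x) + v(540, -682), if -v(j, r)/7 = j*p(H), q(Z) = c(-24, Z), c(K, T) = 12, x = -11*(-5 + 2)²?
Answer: -7548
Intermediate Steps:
x = -99 (x = -11*(-3)² = -11*9 = -99)
q(Z) = 12
v(j, r) = -14*j (v(j, r) = -7*j*2 = -14*j)
q(x) + v(540, -682) = 12 - 14*540 = 12 - 7560 = -7548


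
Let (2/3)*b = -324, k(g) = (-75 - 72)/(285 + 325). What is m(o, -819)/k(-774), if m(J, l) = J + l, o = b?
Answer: 265350/49 ≈ 5415.3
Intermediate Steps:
k(g) = -147/610
b = -486 (b = (3/2)*(-324) = -486)
o = -486
m(o, -819)/k(-774) = (-486 - 819)/(-147/610) = -1305*(-610/147) = 265350/49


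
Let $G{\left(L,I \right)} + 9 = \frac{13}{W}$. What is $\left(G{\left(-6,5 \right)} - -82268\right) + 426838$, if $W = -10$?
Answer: $\frac{5090957}{10} \approx 5.091 \cdot 10^{5}$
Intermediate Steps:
$G{\left(L,I \right)} = - \frac{103}{10}$ ($G{\left(L,I \right)} = -9 + \frac{13}{-10} = -9 + 13 \left(- \frac{1}{10}\right) = -9 - \frac{13}{10} = - \frac{103}{10}$)
$\left(G{\left(-6,5 \right)} - -82268\right) + 426838 = \left(- \frac{103}{10} - -82268\right) + 426838 = \left(- \frac{103}{10} + 82268\right) + 426838 = \frac{822577}{10} + 426838 = \frac{5090957}{10}$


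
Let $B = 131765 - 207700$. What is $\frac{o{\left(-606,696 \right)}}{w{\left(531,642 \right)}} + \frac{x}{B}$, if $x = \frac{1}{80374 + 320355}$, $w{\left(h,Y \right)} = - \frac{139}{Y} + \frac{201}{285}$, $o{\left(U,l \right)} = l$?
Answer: $\frac{1291696976124369791}{907068691336535} \approx 1424.0$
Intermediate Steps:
$w{\left(h,Y \right)} = \frac{67}{95} - \frac{139}{Y}$ ($w{\left(h,Y \right)} = - \frac{139}{Y} + 201 \cdot \frac{1}{285} = - \frac{139}{Y} + \frac{67}{95} = \frac{67}{95} - \frac{139}{Y}$)
$B = -75935$ ($B = 131765 - 207700 = -75935$)
$x = \frac{1}{400729} \approx 2.4955 \cdot 10^{-6}$
$\frac{o{\left(-606,696 \right)}}{w{\left(531,642 \right)}} + \frac{x}{B} = \frac{696}{\frac{67}{95} - \frac{139}{642}} + \frac{1}{400729 \left(-75935\right)} = \frac{696}{\frac{67}{95} - \frac{139}{642}} + \frac{1}{400729} \left(- \frac{1}{75935}\right) = \frac{696}{\frac{67}{95} - \frac{139}{642}} - \frac{1}{30429356615} = \frac{696}{\frac{29809}{60990}} - \frac{1}{30429356615} = 696 \cdot \frac{60990}{29809} - \frac{1}{30429356615} = \frac{42449040}{29809} - \frac{1}{30429356615} = \frac{1291696976124369791}{907068691336535}$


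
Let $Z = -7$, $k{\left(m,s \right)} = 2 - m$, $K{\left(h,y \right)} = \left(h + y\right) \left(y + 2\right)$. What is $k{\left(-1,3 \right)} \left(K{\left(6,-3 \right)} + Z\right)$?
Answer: $-30$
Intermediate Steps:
$K{\left(h,y \right)} = \left(2 + y\right) \left(h + y\right)$ ($K{\left(h,y \right)} = \left(h + y\right) \left(2 + y\right) = \left(2 + y\right) \left(h + y\right)$)
$k{\left(-1,3 \right)} \left(K{\left(6,-3 \right)} + Z\right) = \left(2 - -1\right) \left(\left(\left(-3\right)^{2} + 2 \cdot 6 + 2 \left(-3\right) + 6 \left(-3\right)\right) - 7\right) = \left(2 + 1\right) \left(\left(9 + 12 - 6 - 18\right) - 7\right) = 3 \left(-3 - 7\right) = 3 \left(-10\right) = -30$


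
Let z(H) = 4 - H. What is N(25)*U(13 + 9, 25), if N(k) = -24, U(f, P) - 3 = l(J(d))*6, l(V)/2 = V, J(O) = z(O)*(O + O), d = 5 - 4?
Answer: -1800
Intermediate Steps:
d = 1
J(O) = 2*O*(4 - O) (J(O) = (4 - O)*(O + O) = (4 - O)*(2*O) = 2*O*(4 - O))
l(V) = 2*V
U(f, P) = 75 (U(f, P) = 3 + (2*(2*1*(4 - 1*1)))*6 = 3 + (2*(2*1*(4 - 1)))*6 = 3 + (2*(2*1*3))*6 = 3 + (2*6)*6 = 3 + 12*6 = 3 + 72 = 75)
N(25)*U(13 + 9, 25) = -24*75 = -1800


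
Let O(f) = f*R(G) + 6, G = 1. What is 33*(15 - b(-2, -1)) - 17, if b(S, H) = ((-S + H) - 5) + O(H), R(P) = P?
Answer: 445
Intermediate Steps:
O(f) = 6 + f (O(f) = f*1 + 6 = f + 6 = 6 + f)
b(S, H) = 1 - S + 2*H (b(S, H) = ((-S + H) - 5) + (6 + H) = ((H - S) - 5) + (6 + H) = (-5 + H - S) + (6 + H) = 1 - S + 2*H)
33*(15 - b(-2, -1)) - 17 = 33*(15 - (1 - 1*(-2) + 2*(-1))) - 17 = 33*(15 - (1 + 2 - 2)) - 17 = 33*(15 - 1*1) - 17 = 33*(15 - 1) - 17 = 33*14 - 17 = 462 - 17 = 445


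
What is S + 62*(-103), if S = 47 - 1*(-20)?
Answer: -6319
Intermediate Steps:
S = 67 (S = 47 + 20 = 67)
S + 62*(-103) = 67 + 62*(-103) = 67 - 6386 = -6319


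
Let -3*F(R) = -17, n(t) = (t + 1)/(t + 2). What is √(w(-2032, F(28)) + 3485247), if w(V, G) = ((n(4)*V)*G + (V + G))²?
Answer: 2*√2805709354/9 ≈ 11771.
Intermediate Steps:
n(t) = (1 + t)/(2 + t)
F(R) = 17/3 (F(R) = -⅓*(-17) = 17/3)
w(V, G) = (G + V + 5*G*V/6)² (w(V, G) = ((((1 + 4)/(2 + 4))*V)*G + (V + G))² = (((5/6)*V)*G + (G + V))² = ((((⅙)*5)*V)*G + (G + V))² = ((5*V/6)*G + (G + V))² = (5*G*V/6 + (G + V))² = (G + V + 5*G*V/6)²)
√(w(-2032, F(28)) + 3485247) = √((6*(17/3) + 6*(-2032) + 5*(17/3)*(-2032))²/36 + 3485247) = √((34 - 12192 - 172720/3)²/36 + 3485247) = √((-209194/3)²/36 + 3485247) = √((1/36)*(43762129636/9) + 3485247) = √(10940532409/81 + 3485247) = √(11222837416/81) = 2*√2805709354/9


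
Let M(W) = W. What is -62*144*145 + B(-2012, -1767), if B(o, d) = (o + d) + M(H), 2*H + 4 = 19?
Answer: -2596663/2 ≈ -1.2983e+6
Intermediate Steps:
H = 15/2 (H = -2 + (½)*19 = -2 + 19/2 = 15/2 ≈ 7.5000)
B(o, d) = 15/2 + d + o (B(o, d) = (o + d) + 15/2 = (d + o) + 15/2 = 15/2 + d + o)
-62*144*145 + B(-2012, -1767) = -62*144*145 + (15/2 - 1767 - 2012) = -8928*145 - 7543/2 = -1294560 - 7543/2 = -2596663/2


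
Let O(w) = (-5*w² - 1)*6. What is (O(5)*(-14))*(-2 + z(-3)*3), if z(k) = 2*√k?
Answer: -21168 + 63504*I*√3 ≈ -21168.0 + 1.0999e+5*I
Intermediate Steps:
O(w) = -6 - 30*w² (O(w) = (-1 - 5*w²)*6 = -6 - 30*w²)
(O(5)*(-14))*(-2 + z(-3)*3) = ((-6 - 30*5²)*(-14))*(-2 + (2*√(-3))*3) = ((-6 - 30*25)*(-14))*(-2 + (2*(I*√3))*3) = ((-6 - 750)*(-14))*(-2 + (2*I*√3)*3) = (-756*(-14))*(-2 + 6*I*√3) = 10584*(-2 + 6*I*√3) = -21168 + 63504*I*√3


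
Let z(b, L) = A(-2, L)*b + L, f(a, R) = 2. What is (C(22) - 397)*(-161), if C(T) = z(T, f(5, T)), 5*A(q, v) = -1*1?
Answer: 321517/5 ≈ 64303.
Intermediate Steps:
A(q, v) = -⅕ (A(q, v) = (-1*1)/5 = (⅕)*(-1) = -⅕)
z(b, L) = L - b/5 (z(b, L) = -b/5 + L = L - b/5)
C(T) = 2 - T/5
(C(22) - 397)*(-161) = ((2 - ⅕*22) - 397)*(-161) = ((2 - 22/5) - 397)*(-161) = (-12/5 - 397)*(-161) = -1997/5*(-161) = 321517/5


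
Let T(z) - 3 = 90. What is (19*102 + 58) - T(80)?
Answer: 1903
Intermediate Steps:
T(z) = 93 (T(z) = 3 + 90 = 93)
(19*102 + 58) - T(80) = (19*102 + 58) - 1*93 = (1938 + 58) - 93 = 1996 - 93 = 1903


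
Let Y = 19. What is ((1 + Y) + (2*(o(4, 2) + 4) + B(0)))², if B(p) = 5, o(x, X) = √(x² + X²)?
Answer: 1169 + 264*√5 ≈ 1759.3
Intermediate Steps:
o(x, X) = √(X² + x²)
((1 + Y) + (2*(o(4, 2) + 4) + B(0)))² = ((1 + 19) + (2*(√(2² + 4²) + 4) + 5))² = (20 + (2*(√(4 + 16) + 4) + 5))² = (20 + (2*(√20 + 4) + 5))² = (20 + (2*(2*√5 + 4) + 5))² = (20 + (2*(4 + 2*√5) + 5))² = (20 + ((8 + 4*√5) + 5))² = (20 + (13 + 4*√5))² = (33 + 4*√5)²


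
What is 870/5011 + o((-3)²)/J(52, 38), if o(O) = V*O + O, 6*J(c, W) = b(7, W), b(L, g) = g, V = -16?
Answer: -2012925/95209 ≈ -21.142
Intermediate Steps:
J(c, W) = W/6
o(O) = -15*O (o(O) = -16*O + O = -15*O)
870/5011 + o((-3)²)/J(52, 38) = 870/5011 + (-15*(-3)²)/(((⅙)*38)) = 870*(1/5011) + (-15*9)/(19/3) = 870/5011 - 135*3/19 = 870/5011 - 405/19 = -2012925/95209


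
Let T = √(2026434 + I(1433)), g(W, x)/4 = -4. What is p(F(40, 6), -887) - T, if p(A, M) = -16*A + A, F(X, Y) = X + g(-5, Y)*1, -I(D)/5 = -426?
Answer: -360 - 18*√6261 ≈ -1784.3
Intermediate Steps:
I(D) = 2130 (I(D) = -5*(-426) = 2130)
g(W, x) = -16 (g(W, x) = 4*(-4) = -16)
F(X, Y) = -16 + X (F(X, Y) = X - 16*1 = X - 16 = -16 + X)
p(A, M) = -15*A
T = 18*√6261 (T = √(2026434 + 2130) = √2028564 = 18*√6261 ≈ 1424.3)
p(F(40, 6), -887) - T = -15*(-16 + 40) - 18*√6261 = -15*24 - 18*√6261 = -360 - 18*√6261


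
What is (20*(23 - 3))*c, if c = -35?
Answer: -14000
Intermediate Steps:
(20*(23 - 3))*c = (20*(23 - 3))*(-35) = (20*20)*(-35) = 400*(-35) = -14000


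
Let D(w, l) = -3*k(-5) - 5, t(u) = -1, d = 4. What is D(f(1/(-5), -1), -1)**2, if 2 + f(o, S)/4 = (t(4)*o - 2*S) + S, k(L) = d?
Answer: 289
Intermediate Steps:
k(L) = 4
f(o, S) = -8 - 4*S - 4*o (f(o, S) = -8 + 4*((-o - 2*S) + S) = -8 + 4*(-S - o) = -8 + (-4*S - 4*o) = -8 - 4*S - 4*o)
D(w, l) = -17 (D(w, l) = -3*4 - 5 = -12 - 5 = -17)
D(f(1/(-5), -1), -1)**2 = (-17)**2 = 289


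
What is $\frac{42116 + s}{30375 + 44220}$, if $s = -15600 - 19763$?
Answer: $\frac{2251}{24865} \approx 0.090529$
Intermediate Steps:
$s = -35363$ ($s = -15600 - 19763 = -35363$)
$\frac{42116 + s}{30375 + 44220} = \frac{42116 - 35363}{30375 + 44220} = \frac{6753}{74595} = 6753 \cdot \frac{1}{74595} = \frac{2251}{24865}$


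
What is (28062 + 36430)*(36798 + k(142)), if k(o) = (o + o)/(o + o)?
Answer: 2373241108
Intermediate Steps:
k(o) = 1 (k(o) = (2*o)/((2*o)) = (2*o)*(1/(2*o)) = 1)
(28062 + 36430)*(36798 + k(142)) = (28062 + 36430)*(36798 + 1) = 64492*36799 = 2373241108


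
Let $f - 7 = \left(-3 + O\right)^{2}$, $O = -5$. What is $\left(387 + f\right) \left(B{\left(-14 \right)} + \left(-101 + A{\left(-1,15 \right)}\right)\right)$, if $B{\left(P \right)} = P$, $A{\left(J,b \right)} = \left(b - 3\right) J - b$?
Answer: $-65036$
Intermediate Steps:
$A{\left(J,b \right)} = - b + J \left(-3 + b\right)$ ($A{\left(J,b \right)} = \left(-3 + b\right) J - b = J \left(-3 + b\right) - b = - b + J \left(-3 + b\right)$)
$f = 71$ ($f = 7 + \left(-3 - 5\right)^{2} = 7 + \left(-8\right)^{2} = 7 + 64 = 71$)
$\left(387 + f\right) \left(B{\left(-14 \right)} + \left(-101 + A{\left(-1,15 \right)}\right)\right) = \left(387 + 71\right) \left(-14 - 128\right) = 458 \left(-14 - 128\right) = 458 \left(-142\right) = -65036$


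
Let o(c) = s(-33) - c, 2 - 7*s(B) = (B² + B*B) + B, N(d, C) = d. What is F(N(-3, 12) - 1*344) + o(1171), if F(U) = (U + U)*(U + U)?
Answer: 3361112/7 ≈ 4.8016e+5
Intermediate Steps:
s(B) = 2/7 - 2*B²/7 - B/7 (s(B) = 2/7 - ((B² + B*B) + B)/7 = 2/7 - ((B² + B²) + B)/7 = 2/7 - (2*B² + B)/7 = 2/7 - (B + 2*B²)/7 = 2/7 + (-2*B²/7 - B/7) = 2/7 - 2*B²/7 - B/7)
F(U) = 4*U² (F(U) = (2*U)*(2*U) = 4*U²)
o(c) = -2143/7 - c (o(c) = (2/7 - 2/7*(-33)² - ⅐*(-33)) - c = (2/7 - 2/7*1089 + 33/7) - c = (2/7 - 2178/7 + 33/7) - c = -2143/7 - c)
F(N(-3, 12) - 1*344) + o(1171) = 4*(-3 - 1*344)² + (-2143/7 - 1*1171) = 4*(-3 - 344)² + (-2143/7 - 1171) = 4*(-347)² - 10340/7 = 4*120409 - 10340/7 = 481636 - 10340/7 = 3361112/7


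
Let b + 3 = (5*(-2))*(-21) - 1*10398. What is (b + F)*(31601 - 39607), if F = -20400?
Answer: 244911546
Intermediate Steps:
b = -10191 (b = -3 + ((5*(-2))*(-21) - 1*10398) = -3 + (-10*(-21) - 10398) = -3 + (210 - 10398) = -3 - 10188 = -10191)
(b + F)*(31601 - 39607) = (-10191 - 20400)*(31601 - 39607) = -30591*(-8006) = 244911546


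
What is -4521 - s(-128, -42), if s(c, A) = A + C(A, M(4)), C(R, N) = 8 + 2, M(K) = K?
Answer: -4489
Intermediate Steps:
C(R, N) = 10
s(c, A) = 10 + A (s(c, A) = A + 10 = 10 + A)
-4521 - s(-128, -42) = -4521 - (10 - 42) = -4521 - 1*(-32) = -4521 + 32 = -4489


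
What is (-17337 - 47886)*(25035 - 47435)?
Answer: 1460995200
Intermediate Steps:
(-17337 - 47886)*(25035 - 47435) = -65223*(-22400) = 1460995200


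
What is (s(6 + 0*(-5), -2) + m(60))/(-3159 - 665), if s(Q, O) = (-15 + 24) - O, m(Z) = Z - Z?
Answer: -11/3824 ≈ -0.0028766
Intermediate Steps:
m(Z) = 0
s(Q, O) = 9 - O
(s(6 + 0*(-5), -2) + m(60))/(-3159 - 665) = ((9 - 1*(-2)) + 0)/(-3159 - 665) = ((9 + 2) + 0)/(-3824) = (11 + 0)*(-1/3824) = 11*(-1/3824) = -11/3824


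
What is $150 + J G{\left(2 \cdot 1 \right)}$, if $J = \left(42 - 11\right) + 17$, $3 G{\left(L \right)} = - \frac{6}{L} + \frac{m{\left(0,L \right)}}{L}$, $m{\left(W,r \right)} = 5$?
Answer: $142$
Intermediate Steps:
$G{\left(L \right)} = - \frac{1}{3 L}$ ($G{\left(L \right)} = \frac{- \frac{6}{L} + \frac{5}{L}}{3} = \frac{\left(-1\right) \frac{1}{L}}{3} = - \frac{1}{3 L}$)
$J = 48$ ($J = 31 + 17 = 48$)
$150 + J G{\left(2 \cdot 1 \right)} = 150 + 48 \left(- \frac{1}{3 \cdot 2 \cdot 1}\right) = 150 + 48 \left(- \frac{1}{3 \cdot 2}\right) = 150 + 48 \left(\left(- \frac{1}{3}\right) \frac{1}{2}\right) = 150 + 48 \left(- \frac{1}{6}\right) = 150 - 8 = 142$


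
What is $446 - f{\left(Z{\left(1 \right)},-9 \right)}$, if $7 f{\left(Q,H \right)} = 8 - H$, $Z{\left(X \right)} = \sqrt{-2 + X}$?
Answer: $\frac{3105}{7} \approx 443.57$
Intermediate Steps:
$f{\left(Q,H \right)} = \frac{8}{7} - \frac{H}{7}$ ($f{\left(Q,H \right)} = \frac{8 - H}{7} = \frac{8}{7} - \frac{H}{7}$)
$446 - f{\left(Z{\left(1 \right)},-9 \right)} = 446 - \left(\frac{8}{7} - - \frac{9}{7}\right) = 446 - \left(\frac{8}{7} + \frac{9}{7}\right) = 446 - \frac{17}{7} = \frac{3105}{7}$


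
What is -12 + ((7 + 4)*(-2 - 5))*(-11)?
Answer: 835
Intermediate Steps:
-12 + ((7 + 4)*(-2 - 5))*(-11) = -12 + (11*(-7))*(-11) = -12 - 77*(-11) = -12 + 847 = 835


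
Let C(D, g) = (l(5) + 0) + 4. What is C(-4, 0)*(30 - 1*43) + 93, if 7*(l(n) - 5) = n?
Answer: -233/7 ≈ -33.286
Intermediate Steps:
l(n) = 5 + n/7
C(D, g) = 68/7 (C(D, g) = ((5 + (1/7)*5) + 0) + 4 = ((5 + 5/7) + 0) + 4 = (40/7 + 0) + 4 = 40/7 + 4 = 68/7)
C(-4, 0)*(30 - 1*43) + 93 = 68*(30 - 1*43)/7 + 93 = 68*(30 - 43)/7 + 93 = (68/7)*(-13) + 93 = -884/7 + 93 = -233/7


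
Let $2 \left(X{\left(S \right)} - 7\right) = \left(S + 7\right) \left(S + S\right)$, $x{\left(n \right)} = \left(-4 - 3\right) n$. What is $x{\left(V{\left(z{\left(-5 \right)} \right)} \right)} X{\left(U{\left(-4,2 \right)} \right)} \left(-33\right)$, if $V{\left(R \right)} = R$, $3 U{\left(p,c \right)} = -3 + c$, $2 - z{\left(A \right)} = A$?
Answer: $\frac{23177}{3} \approx 7725.7$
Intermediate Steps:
$z{\left(A \right)} = 2 - A$
$U{\left(p,c \right)} = -1 + \frac{c}{3}$ ($U{\left(p,c \right)} = \frac{-3 + c}{3} = -1 + \frac{c}{3}$)
$x{\left(n \right)} = - 7 n$
$X{\left(S \right)} = 7 + S \left(7 + S\right)$ ($X{\left(S \right)} = 7 + \frac{\left(S + 7\right) \left(S + S\right)}{2} = 7 + \frac{\left(7 + S\right) 2 S}{2} = 7 + \frac{2 S \left(7 + S\right)}{2} = 7 + S \left(7 + S\right)$)
$x{\left(V{\left(z{\left(-5 \right)} \right)} \right)} X{\left(U{\left(-4,2 \right)} \right)} \left(-33\right) = - 7 \left(2 - -5\right) \left(7 + \left(-1 + \frac{1}{3} \cdot 2\right)^{2} + 7 \left(-1 + \frac{1}{3} \cdot 2\right)\right) \left(-33\right) = - 7 \left(2 + 5\right) \left(7 + \left(-1 + \frac{2}{3}\right)^{2} + 7 \left(-1 + \frac{2}{3}\right)\right) \left(-33\right) = \left(-7\right) 7 \left(7 + \left(- \frac{1}{3}\right)^{2} + 7 \left(- \frac{1}{3}\right)\right) \left(-33\right) = - 49 \left(7 + \frac{1}{9} - \frac{7}{3}\right) \left(-33\right) = \left(-49\right) \frac{43}{9} \left(-33\right) = \left(- \frac{2107}{9}\right) \left(-33\right) = \frac{23177}{3}$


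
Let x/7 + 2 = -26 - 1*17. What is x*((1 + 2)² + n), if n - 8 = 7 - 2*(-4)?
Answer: -10080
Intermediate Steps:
x = -315 (x = -14 + 7*(-26 - 1*17) = -14 + 7*(-26 - 17) = -14 + 7*(-43) = -14 - 301 = -315)
n = 23 (n = 8 + (7 - 2*(-4)) = 8 + (7 + 8) = 8 + 15 = 23)
x*((1 + 2)² + n) = -315*((1 + 2)² + 23) = -315*(3² + 23) = -315*(9 + 23) = -315*32 = -10080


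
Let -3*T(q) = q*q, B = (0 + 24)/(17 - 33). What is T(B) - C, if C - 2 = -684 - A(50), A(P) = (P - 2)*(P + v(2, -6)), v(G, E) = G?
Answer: 12709/4 ≈ 3177.3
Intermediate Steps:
B = -3/2 (B = 24/(-16) = 24*(-1/16) = -3/2 ≈ -1.5000)
T(q) = -q**2/3 (T(q) = -q*q/3 = -q**2/3)
A(P) = (-2 + P)*(2 + P) (A(P) = (P - 2)*(P + 2) = (-2 + P)*(2 + P))
C = -3178 (C = 2 + (-684 - (-4 + 50**2)) = 2 + (-684 - (-4 + 2500)) = 2 + (-684 - 1*2496) = 2 + (-684 - 2496) = 2 - 3180 = -3178)
T(B) - C = -(-3/2)**2/3 - 1*(-3178) = -1/3*9/4 + 3178 = -3/4 + 3178 = 12709/4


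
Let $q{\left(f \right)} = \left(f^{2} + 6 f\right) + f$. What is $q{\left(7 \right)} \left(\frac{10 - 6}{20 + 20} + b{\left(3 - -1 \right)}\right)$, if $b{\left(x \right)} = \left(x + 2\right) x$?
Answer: $\frac{11809}{5} \approx 2361.8$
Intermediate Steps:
$b{\left(x \right)} = x \left(2 + x\right)$ ($b{\left(x \right)} = \left(2 + x\right) x = x \left(2 + x\right)$)
$q{\left(f \right)} = f^{2} + 7 f$
$q{\left(7 \right)} \left(\frac{10 - 6}{20 + 20} + b{\left(3 - -1 \right)}\right) = 7 \left(7 + 7\right) \left(\frac{10 - 6}{20 + 20} + \left(3 - -1\right) \left(2 + \left(3 - -1\right)\right)\right) = 7 \cdot 14 \left(\frac{4}{40} + \left(3 + 1\right) \left(2 + \left(3 + 1\right)\right)\right) = 98 \left(4 \cdot \frac{1}{40} + 4 \left(2 + 4\right)\right) = 98 \left(\frac{1}{10} + 4 \cdot 6\right) = 98 \left(\frac{1}{10} + 24\right) = 98 \cdot \frac{241}{10} = \frac{11809}{5}$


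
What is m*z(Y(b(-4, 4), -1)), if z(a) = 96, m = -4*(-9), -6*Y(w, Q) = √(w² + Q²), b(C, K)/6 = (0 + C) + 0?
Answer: 3456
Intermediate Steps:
b(C, K) = 6*C (b(C, K) = 6*((0 + C) + 0) = 6*(C + 0) = 6*C)
Y(w, Q) = -√(Q² + w²)/6 (Y(w, Q) = -√(w² + Q²)/6 = -√(Q² + w²)/6)
m = 36
m*z(Y(b(-4, 4), -1)) = 36*96 = 3456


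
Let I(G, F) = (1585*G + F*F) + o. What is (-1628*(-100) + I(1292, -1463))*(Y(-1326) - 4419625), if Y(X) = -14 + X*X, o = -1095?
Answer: -11576646945522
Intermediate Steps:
I(G, F) = -1095 + F² + 1585*G (I(G, F) = (1585*G + F*F) - 1095 = (1585*G + F²) - 1095 = (F² + 1585*G) - 1095 = -1095 + F² + 1585*G)
Y(X) = -14 + X²
(-1628*(-100) + I(1292, -1463))*(Y(-1326) - 4419625) = (-1628*(-100) + (-1095 + (-1463)² + 1585*1292))*((-14 + (-1326)²) - 4419625) = (162800 + (-1095 + 2140369 + 2047820))*((-14 + 1758276) - 4419625) = (162800 + 4187094)*(1758262 - 4419625) = 4349894*(-2661363) = -11576646945522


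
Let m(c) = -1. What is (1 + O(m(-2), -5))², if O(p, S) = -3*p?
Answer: 16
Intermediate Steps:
(1 + O(m(-2), -5))² = (1 - 3*(-1))² = (1 + 3)² = 4² = 16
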